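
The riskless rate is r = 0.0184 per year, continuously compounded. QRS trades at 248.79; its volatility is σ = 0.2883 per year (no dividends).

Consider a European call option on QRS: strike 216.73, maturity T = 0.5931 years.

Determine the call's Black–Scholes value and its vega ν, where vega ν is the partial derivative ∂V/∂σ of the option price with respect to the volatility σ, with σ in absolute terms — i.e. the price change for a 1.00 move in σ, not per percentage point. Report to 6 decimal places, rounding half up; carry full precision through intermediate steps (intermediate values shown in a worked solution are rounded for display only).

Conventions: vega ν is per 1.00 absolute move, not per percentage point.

σ√T = 0.2883·√0.5931 = 0.222028
d₁ = (ln(S/K) + (r+σ²/2)T) / (σ√T) = (ln(248.79/216.73) + (0.0184+0.2883²/2)·0.5931) / 0.222028 = (0.137957 + 0.035561) / 0.222028 = 0.781513
d₂ = d₁ − σ√T = 0.781513 − 0.222028 = 0.559485
e^{−rT} = 0.989146
N(d₁) = 0.782750,  N(d₂) = 0.712085
Call price V = S·N(d₁) − K·e^{−rT}·N(d₂) = 194.740292 − 152.655036 = 42.085256
φ(d₁) = (1/√(2π))·e^{−d₁²/2} = 0.293958
ν = S·φ(d₁)·√T = 56.322436

price = 42.085256
ν = 56.322436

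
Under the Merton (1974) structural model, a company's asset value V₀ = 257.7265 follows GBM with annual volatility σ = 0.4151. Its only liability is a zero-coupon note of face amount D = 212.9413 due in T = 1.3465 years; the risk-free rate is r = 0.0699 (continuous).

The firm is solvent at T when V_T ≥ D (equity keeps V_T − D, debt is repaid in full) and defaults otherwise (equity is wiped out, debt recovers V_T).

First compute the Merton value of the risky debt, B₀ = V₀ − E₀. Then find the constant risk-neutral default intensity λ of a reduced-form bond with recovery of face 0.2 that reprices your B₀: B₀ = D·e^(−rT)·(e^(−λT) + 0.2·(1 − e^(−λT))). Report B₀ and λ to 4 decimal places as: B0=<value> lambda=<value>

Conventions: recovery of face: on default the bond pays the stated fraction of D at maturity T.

B0=175.6922 lambda=0.0923

Apply the equity-as-call identities (strike 212.9413, horizon 1.3465 years):
d₁ = [ln(V₀/D) + (r + σ²/2)T] / (σ√T)
   = [ln(257.7265/212.9413) + (0.0699 + 0.5·0.4151²)·1.3465] / (0.4151·√1.3465)
   = [0.190882 + 0.210127] / 0.481677 = 0.832527
d₂ = d₁ − σ√T = 0.832527 − 0.481677 = 0.350850
N(d₁) = 0.797444,  N(d₂) = 0.637150,  e^(−rT) = 0.910173
E₀ = V₀·N(d₁) − D·e^(−rT)·N(d₂)
   = 257.7265·0.797444 − 212.9413·0.910173·0.637150 = 82.034345
B₀ = V₀ − E₀ = 257.7265 − 82.034345 = 175.692155
e^(−λT) = (B₀·e^(rT)/D − 0.2)/(1 − 0.2) = (175.6922·1.098692/212.9413 − 0.2)/0.8 = 0.88312688
λ = −ln(0.88312688)/1.3465 = 0.092303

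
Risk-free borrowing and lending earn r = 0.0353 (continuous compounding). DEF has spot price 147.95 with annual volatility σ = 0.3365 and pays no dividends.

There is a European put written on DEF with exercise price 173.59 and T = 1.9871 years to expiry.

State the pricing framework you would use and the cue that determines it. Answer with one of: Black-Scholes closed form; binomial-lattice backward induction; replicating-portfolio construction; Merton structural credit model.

Key observation: the instrument is a plain European put (strike 173.59) on a lognormal asset; the exact continuous-time formula applies directly.

framework: Black-Scholes closed form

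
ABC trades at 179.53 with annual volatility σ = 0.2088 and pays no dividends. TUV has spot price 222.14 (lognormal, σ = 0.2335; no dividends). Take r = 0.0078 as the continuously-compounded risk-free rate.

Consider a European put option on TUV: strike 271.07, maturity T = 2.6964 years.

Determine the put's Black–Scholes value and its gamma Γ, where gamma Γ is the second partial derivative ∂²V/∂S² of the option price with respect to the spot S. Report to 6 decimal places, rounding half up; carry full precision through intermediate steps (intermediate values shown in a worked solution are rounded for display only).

price = 62.571911
Γ = 0.004513

σ√T = 0.2335·√2.6964 = 0.383424
d₁ = (ln(S/K) + (r+σ²/2)T) / (σ√T) = (ln(222.14/271.07) + (0.0078+0.2335²/2)·2.6964) / 0.383424 = (-0.199069 + 0.094539) / 0.383424 = -0.272624
d₂ = d₁ − σ√T = -0.272624 − 0.383424 = -0.656048
e^{−rT} = 0.979188
N(−d₁) = 0.607429,  N(−d₂) = 0.744103
Put price V = K·e^{−rT}·N(−d₂) − S·N(−d₁) = 197.506145 − 134.934234 = 62.571911
φ(d₁) = (1/√(2π))·e^{−d₁²/2} = 0.384389
Γ = φ(d₁) / (S·σ·√T) = 0.004513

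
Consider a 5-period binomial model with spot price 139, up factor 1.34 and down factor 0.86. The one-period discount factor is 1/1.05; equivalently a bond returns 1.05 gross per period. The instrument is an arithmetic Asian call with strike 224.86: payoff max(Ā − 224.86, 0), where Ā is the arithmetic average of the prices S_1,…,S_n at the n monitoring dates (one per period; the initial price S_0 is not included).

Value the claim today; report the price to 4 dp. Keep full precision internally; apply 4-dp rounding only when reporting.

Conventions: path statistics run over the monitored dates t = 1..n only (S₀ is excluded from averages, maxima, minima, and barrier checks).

price = 4.5918

Set p* = 0.3958 (from d < R < u); the path-dependent value is the discounted p*-expectation over all price paths.
Enumerate all 2^5 = 32 price paths (U = up ×1.34, D = down ×0.86); each path with k up-moves has probability p*^k·(1−p*)^(5−k).
DDDDD: Ā=90.4359, payoff=0.0000, prob=0.080498
UDDDD: Ā=140.9118, payoff=0.0000, prob=0.052740
DUDDD: Ā=127.5678, payoff=0.0000, prob=0.052740
UUDDD: Ā=198.7684, payoff=0.0000, prob=0.034554
DDUDD: Ā=116.0920, payoff=0.0000, prob=0.052740
UDUDD: Ā=180.8875, payoff=0.0000, prob=0.034554
DUUDD: Ā=167.5435, payoff=0.0000, prob=0.034554
UUUDD: Ā=261.0561, payoff=36.1961, prob=0.022639
DDDUD: Ā=106.2227, payoff=0.0000, prob=0.052740
UDDUD: Ā=165.5099, payoff=0.0000, prob=0.034554
DUDUD: Ā=152.1659, payoff=0.0000, prob=0.034554
UUDUD: Ā=237.0956, payoff=12.2356, prob=0.022639
DDUUD: Ā=140.6900, payoff=0.0000, prob=0.034554
UDUUD: Ā=219.2147, payoff=0.0000, prob=0.022639
DUUUD: Ā=205.8707, payoff=0.0000, prob=0.022639
UUUUD: Ā=320.7752, payoff=95.9152, prob=0.014832
DDDDU: Ā=97.7352, payoff=0.0000, prob=0.052740
UDDDU: Ā=152.2851, payoff=0.0000, prob=0.034554
DUDDU: Ā=138.9411, payoff=0.0000, prob=0.034554
UUDDU: Ā=216.4896, payoff=0.0000, prob=0.022639
DDUDU: Ā=127.4653, payoff=0.0000, prob=0.034554
UDUDU: Ā=198.6087, payoff=0.0000, prob=0.022639
DUUDU: Ā=185.2647, payoff=0.0000, prob=0.022639
UUUDU: Ā=288.6682, payoff=63.8082, prob=0.014832
DDDUU: Ā=117.5960, payoff=0.0000, prob=0.034554
UDDUU: Ā=183.2310, payoff=0.0000, prob=0.022639
DUDUU: Ā=169.8870, payoff=0.0000, prob=0.022639
UUDUU: Ā=264.7077, payoff=39.8477, prob=0.014832
DDUUU: Ā=158.4112, payoff=0.0000, prob=0.022639
UDUUU: Ā=246.8267, payoff=21.9667, prob=0.014832
DUUUU: Ā=233.4827, payoff=8.6227, prob=0.014832
UUUUU: Ā=363.7987, payoff=138.9387, prob=0.009718
Price = Σ prob·payoff / R^5 = 5.860382 / 1.276282 = 4.5918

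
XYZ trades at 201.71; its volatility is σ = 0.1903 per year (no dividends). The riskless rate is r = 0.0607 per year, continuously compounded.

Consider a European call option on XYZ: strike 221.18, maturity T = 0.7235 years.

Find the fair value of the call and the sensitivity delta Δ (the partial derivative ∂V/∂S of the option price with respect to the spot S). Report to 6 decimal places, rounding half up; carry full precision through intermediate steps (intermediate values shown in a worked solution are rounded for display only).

σ√T = 0.1903·√0.7235 = 0.161867
d₁ = (ln(S/K) + (r+σ²/2)T) / (σ√T) = (ln(201.71/221.18) + (0.0607+0.1903²/2)·0.7235) / 0.161867 = (-0.092146 + 0.057017) / 0.161867 = -0.217024
d₂ = d₁ − σ√T = -0.217024 − 0.161867 = -0.378890
e^{−rT} = 0.957034
N(d₁) = 0.414095,  N(d₂) = 0.352385
Call price V = S·N(d₁) − K·e^{−rT}·N(d₂) = 83.527101 − 74.591632 = 8.935469
Δ = N(d₁) = 0.414095

price = 8.935469
Δ = 0.414095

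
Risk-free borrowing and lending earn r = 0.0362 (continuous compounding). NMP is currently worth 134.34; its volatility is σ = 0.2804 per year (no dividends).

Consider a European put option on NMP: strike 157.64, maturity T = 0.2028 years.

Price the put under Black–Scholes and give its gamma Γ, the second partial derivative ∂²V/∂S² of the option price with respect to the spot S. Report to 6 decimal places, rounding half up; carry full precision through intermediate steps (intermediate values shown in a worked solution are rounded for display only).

σ√T = 0.2804·√0.2028 = 0.126273
d₁ = (ln(S/K) + (r+σ²/2)T) / (σ√T) = (ln(134.34/157.64) + (0.0362+0.2804²/2)·0.2028) / 0.126273 = (-0.159940 + 0.015314) / 0.126273 = -1.145342
d₂ = d₁ − σ√T = -1.145342 − 0.126273 = -1.271615
e^{−rT} = 0.992686
N(−d₁) = 0.873966,  N(−d₂) = 0.898245
Put price V = K·e^{−rT}·N(−d₂) − S·N(−d₁) = 140.563619 − 117.408611 = 23.155008
φ(d₁) = (1/√(2π))·e^{−d₁²/2} = 0.207040
Γ = φ(d₁) / (S·σ·√T) = 0.012205

price = 23.155008
Γ = 0.012205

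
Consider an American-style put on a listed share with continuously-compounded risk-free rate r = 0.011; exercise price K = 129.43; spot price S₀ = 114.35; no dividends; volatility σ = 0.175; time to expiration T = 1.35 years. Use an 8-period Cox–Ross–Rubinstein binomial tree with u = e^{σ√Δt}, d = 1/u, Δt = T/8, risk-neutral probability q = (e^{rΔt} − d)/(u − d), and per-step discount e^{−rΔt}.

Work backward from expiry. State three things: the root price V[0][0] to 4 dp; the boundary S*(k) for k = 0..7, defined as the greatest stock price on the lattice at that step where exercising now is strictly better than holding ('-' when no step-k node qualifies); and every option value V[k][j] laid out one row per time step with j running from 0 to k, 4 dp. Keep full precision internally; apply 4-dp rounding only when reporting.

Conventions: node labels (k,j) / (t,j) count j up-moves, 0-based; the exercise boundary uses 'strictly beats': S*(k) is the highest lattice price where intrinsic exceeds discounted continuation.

price = 18.1161
boundary = - - 99.0363 92.1666 99.0363 106.4181 99.0363 106.4181
tree:
18.1161
23.8645 12.3185
30.3937 17.2915 7.2901
37.2634 23.4045 11.1186 3.4108
43.6565 30.3937 16.3605 5.8114 0.9739
49.6063 37.2634 23.0119 9.6347 1.9319 0.0000
55.1433 43.6565 30.3937 15.3563 3.8323 0.0000 0.0000
60.2962 49.6063 37.2634 23.0119 7.6021 0.0000 0.0000 0.0000
65.0917 55.1433 43.6565 30.3937 15.0800 0.0000 0.0000 0.0000 0.0000

Δt=0.16875  u=1.07454  d=0.93063  q=0.49495  discount=0.99815
step 8 (expiry): payoffs max(K−S,0) = 65.0917 55.1433 43.6565 30.3937 15.0800 0.0000 0.0000 0.0000 0.0000
step 7: (k=7,j=0): S=69.1338, K−S=60.2962, hold=60.0562 ⇒ V=60.2962 exercise | (k=7,j=1): S=79.8237, K−S=49.6063, hold=49.3662 ⇒ V=49.6063 exercise | (k=7,j=2): S=92.1666, K−S=37.2634, hold=37.0233 ⇒ V=37.2634 exercise | (k=7,j=3): S=106.4181, K−S=23.0119, hold=22.7719 ⇒ V=23.0119 exercise | (k=7,j=4): S=122.8731, K−S=6.5569, hold=7.6021 ⇒ V=7.6021 continue | (k=7,j=5): S=141.8726, K−S=0.0000, hold=0.0000 ⇒ V=0.0000 continue | (k=7,j=6): S=163.8099, K−S=0.0000, hold=0.0000 ⇒ V=0.0000 continue | (k=7,j=7): S=189.1393, K−S=0.0000, hold=0.0000 ⇒ V=0.0000 continue  boundary S*=106.4181
step 6: (k=6,j=0): S=74.2867, K−S=55.1433, hold=54.9032 ⇒ V=55.1433 exercise | (k=6,j=1): S=85.7735, K−S=43.6565, hold=43.4165 ⇒ V=43.6565 exercise | (k=6,j=2): S=99.0363, K−S=30.3937, hold=30.1536 ⇒ V=30.3937 exercise | (k=6,j=3): S=114.3500, K−S=15.0800, hold=15.3563 ⇒ V=15.3563 continue | (k=6,j=4): S=132.0316, K−S=0.0000, hold=3.8323 ⇒ V=3.8323 continue | (k=6,j=5): S=152.4472, K−S=0.0000, hold=0.0000 ⇒ V=0.0000 continue | (k=6,j=6): S=176.0196, K−S=0.0000, hold=0.0000 ⇒ V=0.0000 continue  boundary S*=99.0363
step 5: (k=5,j=0): S=79.8237, K−S=49.6063, hold=49.3662 ⇒ V=49.6063 exercise | (k=5,j=1): S=92.1666, K−S=37.2634, hold=37.0233 ⇒ V=37.2634 exercise | (k=5,j=2): S=106.4181, K−S=23.0119, hold=22.9084 ⇒ V=23.0119 exercise | (k=5,j=3): S=122.8731, K−S=6.5569, hold=9.6347 ⇒ V=9.6347 continue | (k=5,j=4): S=141.8726, K−S=0.0000, hold=1.9319 ⇒ V=1.9319 continue | (k=5,j=5): S=163.8099, K−S=0.0000, hold=0.0000 ⇒ V=0.0000 continue  boundary S*=106.4181
step 4: (k=4,j=0): S=85.7735, K−S=43.6565, hold=43.4165 ⇒ V=43.6565 exercise | (k=4,j=1): S=99.0363, K−S=30.3937, hold=30.1536 ⇒ V=30.3937 exercise | (k=4,j=2): S=114.3500, K−S=15.0800, hold=16.3605 ⇒ V=16.3605 continue | (k=4,j=3): S=132.0316, K−S=0.0000, hold=5.8114 ⇒ V=5.8114 continue | (k=4,j=4): S=152.4472, K−S=0.0000, hold=0.9739 ⇒ V=0.9739 continue  boundary S*=99.0363
step 3: (k=3,j=0): S=92.1666, K−S=37.2634, hold=37.0233 ⇒ V=37.2634 exercise | (k=3,j=1): S=106.4181, K−S=23.0119, hold=23.4045 ⇒ V=23.4045 continue | (k=3,j=2): S=122.8731, K−S=6.5569, hold=11.1186 ⇒ V=11.1186 continue | (k=3,j=3): S=141.8726, K−S=0.0000, hold=3.4108 ⇒ V=3.4108 continue  boundary S*=92.1666
step 2: (k=2,j=0): S=99.0363, K−S=30.3937, hold=30.3476 ⇒ V=30.3937 exercise | (k=2,j=1): S=114.3500, K−S=15.0800, hold=17.2915 ⇒ V=17.2915 continue | (k=2,j=2): S=132.0316, K−S=0.0000, hold=7.2901 ⇒ V=7.2901 continue  boundary S*=99.0363
step 1: (k=1,j=0): S=106.4181, K−S=23.0119, hold=23.8645 ⇒ V=23.8645 continue | (k=1,j=1): S=122.8731, K−S=6.5569, hold=12.3185 ⇒ V=12.3185 continue  boundary S*=-
step 0: (k=0,j=0): S=114.3500, K−S=15.0800, hold=18.1161 ⇒ V=18.1161 continue  boundary S*=-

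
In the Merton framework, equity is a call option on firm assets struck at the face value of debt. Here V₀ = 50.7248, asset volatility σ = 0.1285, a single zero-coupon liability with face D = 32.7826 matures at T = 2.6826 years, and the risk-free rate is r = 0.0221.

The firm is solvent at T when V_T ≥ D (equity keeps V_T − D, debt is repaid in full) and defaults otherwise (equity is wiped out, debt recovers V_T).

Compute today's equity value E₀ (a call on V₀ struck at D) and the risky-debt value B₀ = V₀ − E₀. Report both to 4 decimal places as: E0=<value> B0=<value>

E0=19.8550 B0=30.8698

With assets at 50.7248 and a single debt payment of 32.7826 at 2.6826 years:
d₁ = [ln(V₀/D) + (r + σ²/2)T] / (σ√T)
   = [ln(50.7248/32.7826) + (0.0221 + 0.5·0.1285²)·2.6826] / (0.1285·√2.6826)
   = [0.436517 + 0.081433] / 0.210466 = 2.460974
d₂ = d₁ − σ√T = 2.460974 − 0.210466 = 2.250509
N(d₁) = 0.993072,  N(d₂) = 0.987792,  e^(−rT) = 0.942438
E₀ = V₀·N(d₁) − D·e^(−rT)·N(d₂)
   = 50.7248·0.993072 − 32.7826·0.942438·0.987792 = 19.855003
B₀ = V₀ − E₀ = 50.7248 − 19.855003 = 30.869797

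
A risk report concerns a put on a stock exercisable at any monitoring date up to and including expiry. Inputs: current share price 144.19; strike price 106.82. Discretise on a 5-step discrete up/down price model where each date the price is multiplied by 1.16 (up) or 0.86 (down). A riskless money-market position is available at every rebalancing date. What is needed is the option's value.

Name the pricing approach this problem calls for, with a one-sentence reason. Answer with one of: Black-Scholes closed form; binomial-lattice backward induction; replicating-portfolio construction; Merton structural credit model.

framework: binomial-lattice backward induction

Key observation: with exercise allowed before expiry on a discrete up/down model (5 steps from spot 144.19), the strike-106.82 put's value must be rolled back through the tree testing early exercise at each node.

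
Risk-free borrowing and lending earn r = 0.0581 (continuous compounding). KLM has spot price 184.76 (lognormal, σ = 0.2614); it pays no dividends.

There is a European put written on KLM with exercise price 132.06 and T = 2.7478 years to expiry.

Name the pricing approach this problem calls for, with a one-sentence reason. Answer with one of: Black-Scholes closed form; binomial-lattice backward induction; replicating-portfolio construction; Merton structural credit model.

Key observation: the instrument is a plain European put (strike 132.06) on a lognormal asset; the exact continuous-time formula applies directly.

framework: Black-Scholes closed form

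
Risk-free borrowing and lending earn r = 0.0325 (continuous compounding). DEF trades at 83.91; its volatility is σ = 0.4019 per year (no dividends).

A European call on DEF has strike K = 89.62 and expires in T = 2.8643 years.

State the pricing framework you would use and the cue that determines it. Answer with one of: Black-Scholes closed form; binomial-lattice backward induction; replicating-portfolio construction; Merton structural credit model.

framework: Black-Scholes closed form

Key observation: the strike-89.62 call on DEF is European-exercise on a continuously-modelled lognormal underlying, so its value is a single closed-form evaluation.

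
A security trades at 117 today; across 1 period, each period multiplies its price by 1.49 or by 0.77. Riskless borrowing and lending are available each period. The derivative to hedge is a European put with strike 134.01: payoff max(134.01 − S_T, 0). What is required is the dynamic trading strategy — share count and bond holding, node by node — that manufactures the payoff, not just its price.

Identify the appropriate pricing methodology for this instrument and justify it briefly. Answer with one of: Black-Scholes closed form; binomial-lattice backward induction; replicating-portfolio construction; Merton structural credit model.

Key observation: the mandate to exhibit the hedge at every date and state singles out the replicating-portfolio construction on the 1-period tree with factors 1.49 and 0.77 from 117.

framework: replicating-portfolio construction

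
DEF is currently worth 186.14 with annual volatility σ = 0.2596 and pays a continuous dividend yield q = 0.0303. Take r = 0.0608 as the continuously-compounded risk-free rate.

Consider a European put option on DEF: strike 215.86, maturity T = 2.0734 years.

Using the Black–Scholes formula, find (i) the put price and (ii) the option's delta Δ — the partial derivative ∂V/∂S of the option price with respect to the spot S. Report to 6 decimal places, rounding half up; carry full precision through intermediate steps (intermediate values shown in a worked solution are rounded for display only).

σ√T = 0.2596·√2.0734 = 0.373806
d₁ = (ln(S/K) + (r−q+σ²/2)T) / (σ√T) = (ln(186.14/215.86) + (0.0608−0.0303+0.2596²/2)·2.0734) / 0.373806 = (-0.148131 + 0.133104) / 0.373806 = -0.040200
d₂ = d₁ − σ√T = -0.040200 − 0.373806 = -0.414005
e^{−rT} = 0.881560
e^{−qT} = 0.939109
N(−d₁) = 0.516033,  N(−d₂) = 0.660565
Put price V = K·e^{−rT}·N(−d₂) − S·e^{−qT}·N(−d₁) = 125.701181 − 90.205503 = 35.495678
Δ = −e^{−qT}·N(−d₁) = -0.484611

price = 35.495678
Δ = -0.484611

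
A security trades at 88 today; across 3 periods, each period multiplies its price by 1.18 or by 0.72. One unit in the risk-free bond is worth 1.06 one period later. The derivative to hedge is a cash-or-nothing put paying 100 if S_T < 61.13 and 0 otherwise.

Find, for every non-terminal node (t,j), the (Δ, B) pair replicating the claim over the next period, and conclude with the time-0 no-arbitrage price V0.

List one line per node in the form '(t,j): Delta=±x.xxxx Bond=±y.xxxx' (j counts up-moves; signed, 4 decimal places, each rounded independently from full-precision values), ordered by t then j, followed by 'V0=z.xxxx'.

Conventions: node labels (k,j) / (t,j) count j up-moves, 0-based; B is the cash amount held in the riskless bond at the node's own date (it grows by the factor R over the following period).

(0,0): Delta=-0.8479 Bond=88.7718
(1,0): Delta=-2.3924 Bond=191.9633
(1,1): Delta=-0.5152 Bond=59.5574
(2,0): Delta=0.0000 Bond=94.3396
(2,1): Delta=-2.9077 Bond=242.0016
(2,2): Delta=0.0000 Bond=0.0000
V0=14.1604

No-arbitrage ⇒ martingale measure with p* = (R−d)/(u−d) = 0.7391.
Terminal payoffs: V(3,0)=100.0000, V(3,1)=100.0000, V(3,2)=0.0000, V(3,3)=0.0000
  t=2,j=0: stock 45.6192 → up 53.8307 (V=100.0000), down 32.8458 (V=100.0000). Price 94.3396; hedge Δ=0.0000, bond B=94.3396.
  t=2,j=1: stock 74.7648 → up 88.2225 (V=0.0000), down 53.8307 (V=100.0000). Price 24.6103; hedge Δ=-2.9077, bond B=242.0016.
  t=2,j=2: stock 122.5312 → up 144.5868 (V=0.0000), down 88.2225 (V=0.0000). Price 0.0000; hedge Δ=0.0000, bond B=0.0000.
  t=1,j=0: stock 63.3600 → up 74.7648 (V=24.6103), down 45.6192 (V=94.3396). Price 40.3779; hedge Δ=-2.3924, bond B=191.9633.
  t=1,j=1: stock 103.8400 → up 122.5312 (V=0.0000), down 74.7648 (V=24.6103). Price 6.0567; hedge Δ=-0.5152, bond B=59.5574.
  t=0,j=0: stock 88.0000 → up 103.8400 (V=6.0567), down 63.3600 (V=40.3779). Price 14.1604; hedge Δ=-0.8479, bond B=88.7718.
As a check, the time-0 holding Δ(0,0)·S0 + B(0,0) comes to 14.1604 — exactly V0.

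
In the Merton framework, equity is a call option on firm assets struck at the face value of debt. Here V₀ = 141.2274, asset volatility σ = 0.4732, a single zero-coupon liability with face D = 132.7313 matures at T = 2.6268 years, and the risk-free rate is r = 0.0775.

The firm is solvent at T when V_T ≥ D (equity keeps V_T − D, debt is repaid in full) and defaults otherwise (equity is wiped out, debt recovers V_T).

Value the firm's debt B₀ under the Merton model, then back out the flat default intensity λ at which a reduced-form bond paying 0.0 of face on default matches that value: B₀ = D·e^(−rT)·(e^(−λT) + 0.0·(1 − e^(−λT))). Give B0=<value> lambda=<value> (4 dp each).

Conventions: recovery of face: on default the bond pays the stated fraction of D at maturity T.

With assets at 141.2274 and a single debt payment of 132.7313 at 2.6268 years:
d₁ = [ln(V₀/D) + (r + σ²/2)T] / (σ√T)
   = [ln(141.2274/132.7313) + (0.0775 + 0.5·0.4732²)·2.6268] / (0.4732·√2.6268)
   = [0.062045 + 0.497671] / 0.766934 = 0.729809
d₂ = d₁ − σ√T = 0.729809 − 0.766934 = -0.037125
N(d₁) = 0.767247,  N(d₂) = 0.485193,  e^(−rT) = 0.815807
E₀ = V₀·N(d₁) − D·e^(−rT)·N(d₂)
   = 141.2274·0.767247 − 132.7313·0.815807·0.485193 = 55.818049
B₀ = V₀ − E₀ = 141.2274 − 55.818049 = 85.409351
e^(−λT) = (B₀·e^(rT)/D − 0)/(1 − 0) = (85.4094·1.225780/132.7313 − 0)/1 = 0.78875966
λ = −ln(0.78875966)/2.6268 = 0.090336

B0=85.4094 lambda=0.0903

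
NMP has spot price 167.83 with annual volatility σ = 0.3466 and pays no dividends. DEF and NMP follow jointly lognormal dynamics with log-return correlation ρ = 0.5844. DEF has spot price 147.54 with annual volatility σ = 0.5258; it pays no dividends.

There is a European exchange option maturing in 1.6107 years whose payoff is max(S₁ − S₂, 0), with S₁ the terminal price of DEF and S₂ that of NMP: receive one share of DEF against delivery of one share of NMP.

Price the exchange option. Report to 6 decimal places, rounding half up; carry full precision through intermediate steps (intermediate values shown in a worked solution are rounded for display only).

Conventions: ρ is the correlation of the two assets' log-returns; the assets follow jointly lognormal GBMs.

exchange price = 24.566309

σ_eff = √(σ₁² + σ₂² − 2ρσ₁σ₂) = √(0.5258² + 0.3466² − 2·0.5844·0.5258·0.3466) = 0.428477
d₁ = (ln(S₁/S₂) + (q₂ − q₁ + σ_eff²/2)T) / (σ_eff√T) = (ln(147.54/167.83) + (0.0 − 0.0 + 0.091796)·1.6107) / 0.543794 = 0.034947
d₂ = d₁ − σ_eff√T = 0.034947 − 0.543794 = -0.508847
N(d₁) = 0.513939,  N(d₂) = 0.305430
V = S₁·e^{−q₁T}·N(d₁) − S₂·e^{−q₂T}·N(d₂) = 75.826553 − 51.260244 = 24.566309
Key observation: r never enters — measured in units of NMP, the claim is a call on S₁/S₂ struck at 1, so only the dividend yields and σ_eff matter.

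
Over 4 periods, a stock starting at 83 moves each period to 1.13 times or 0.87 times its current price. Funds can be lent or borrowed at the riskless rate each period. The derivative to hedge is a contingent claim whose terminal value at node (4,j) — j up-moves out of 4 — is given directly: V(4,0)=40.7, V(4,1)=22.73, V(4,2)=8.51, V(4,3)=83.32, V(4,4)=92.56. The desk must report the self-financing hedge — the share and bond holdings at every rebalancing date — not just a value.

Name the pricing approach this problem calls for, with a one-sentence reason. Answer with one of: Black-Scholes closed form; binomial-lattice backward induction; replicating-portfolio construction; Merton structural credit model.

Key observation: the task asks for the hedge itself — share and bond holdings at every node of the 4-period tree on spot 83 with factors 1.13/0.87 — which is exactly what the replicating-portfolio construction produces.

framework: replicating-portfolio construction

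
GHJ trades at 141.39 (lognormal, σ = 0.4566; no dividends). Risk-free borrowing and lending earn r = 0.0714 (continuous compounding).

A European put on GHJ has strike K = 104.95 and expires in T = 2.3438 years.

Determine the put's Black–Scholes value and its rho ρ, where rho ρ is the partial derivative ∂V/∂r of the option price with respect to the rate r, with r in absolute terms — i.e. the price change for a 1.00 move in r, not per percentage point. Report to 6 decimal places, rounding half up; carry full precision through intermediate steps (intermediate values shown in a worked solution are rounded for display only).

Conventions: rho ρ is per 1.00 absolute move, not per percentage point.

price = 11.458668
ρ = -78.218199

σ√T = 0.4566·√2.3438 = 0.699031
d₁ = (ln(S/K) + (r+σ²/2)T) / (σ√T) = (ln(141.39/104.95) + (0.0714+0.4566²/2)·2.3438) / 0.699031 = (0.298038 + 0.411669) / 0.699031 = 1.015273
d₂ = d₁ − σ√T = 1.015273 − 0.699031 = 0.316243
e^{−rT} = 0.845906
N(−d₁) = 0.154988,  N(−d₂) = 0.375909
Put price V = K·e^{−rT}·N(−d₂) − S·N(−d₁) = 33.372386 − 21.913718 = 11.458668
ρ = −K·T·e^{−rT}·N(−d₂) = -78.218199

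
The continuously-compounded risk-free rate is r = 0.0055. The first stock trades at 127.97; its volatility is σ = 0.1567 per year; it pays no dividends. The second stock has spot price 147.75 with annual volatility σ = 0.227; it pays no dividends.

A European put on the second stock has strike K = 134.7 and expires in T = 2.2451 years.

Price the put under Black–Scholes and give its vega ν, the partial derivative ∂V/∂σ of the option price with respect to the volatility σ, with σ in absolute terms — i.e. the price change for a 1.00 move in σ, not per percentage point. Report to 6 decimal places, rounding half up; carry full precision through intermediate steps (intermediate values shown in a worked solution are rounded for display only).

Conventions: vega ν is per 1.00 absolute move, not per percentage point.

σ√T = 0.227·√2.2451 = 0.340129
d₁ = (ln(S/K) + (r+σ²/2)T) / (σ√T) = (ln(147.75/134.7) + (0.0055+0.227²/2)·2.2451) / 0.340129 = (0.092472 + 0.070192) / 0.340129 = 0.478241
d₂ = d₁ − σ√T = 0.478241 − 0.340129 = 0.138112
e^{−rT} = 0.987728
N(−d₁) = 0.316239,  N(−d₂) = 0.445076
Put price V = K·e^{−rT}·N(−d₂) − S·N(−d₁) = 59.216020 − 46.724385 = 12.491634
φ(d₁) = (1/√(2π))·e^{−d₁²/2} = 0.355832
ν = S·φ(d₁)·√T = 78.775429

price = 12.491634
ν = 78.775429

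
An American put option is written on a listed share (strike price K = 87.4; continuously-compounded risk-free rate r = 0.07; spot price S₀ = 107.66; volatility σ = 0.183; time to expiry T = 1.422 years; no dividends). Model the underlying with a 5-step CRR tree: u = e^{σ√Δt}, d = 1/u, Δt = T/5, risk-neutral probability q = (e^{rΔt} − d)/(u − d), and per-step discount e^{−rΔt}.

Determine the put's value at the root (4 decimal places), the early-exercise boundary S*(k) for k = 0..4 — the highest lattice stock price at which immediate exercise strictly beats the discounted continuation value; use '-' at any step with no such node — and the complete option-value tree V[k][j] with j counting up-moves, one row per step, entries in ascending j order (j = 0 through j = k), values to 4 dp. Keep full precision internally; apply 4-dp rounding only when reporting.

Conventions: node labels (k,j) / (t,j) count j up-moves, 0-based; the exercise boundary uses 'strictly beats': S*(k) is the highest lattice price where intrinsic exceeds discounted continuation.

params: Δt=0.28440 u=1.10251 d=0.90702 q=0.57848 e^(-rΔt)=0.98029
t_5 payoffs: 21.3101 7.0654 0.0000 0.0000 0.0000 0.0000
t_4: node(4,0) S=72.8650 payoff=14.5350 vs cont=12.8122 → 14.5350 [stop]  node(4,1) S=88.5700 payoff=0.0000 vs cont=2.9195 → 2.9195 [wait]  node(4,2) S=107.6600 payoff=0.0000 vs cont=0.0000 → 0.0000 [wait]  node(4,3) S=130.8646 payoff=0.0000 vs cont=0.0000 → 0.0000 [wait]  node(4,4) S=159.0705 payoff=0.0000 vs cont=0.0000 → 0.0000 [wait]  ⇒ S*(4)=72.8650
t_3: node(3,0) S=80.3346 payoff=7.0654 vs cont=7.6617 → 7.6617 [wait]  node(3,1) S=97.6496 payoff=0.0000 vs cont=1.2064 → 1.2064 [wait]  node(3,2) S=118.6966 payoff=0.0000 vs cont=0.0000 → 0.0000 [wait]  node(3,3) S=144.2799 payoff=0.0000 vs cont=0.0000 → 0.0000 [wait]  ⇒ S*(3)=-
t_2: node(2,0) S=88.5700 payoff=0.0000 vs cont=3.8500 → 3.8500 [wait]  node(2,1) S=107.6600 payoff=0.0000 vs cont=0.4985 → 0.4985 [wait]  node(2,2) S=130.8646 payoff=0.0000 vs cont=0.0000 → 0.0000 [wait]  ⇒ S*(2)=-
t_1: node(1,0) S=97.6496 payoff=0.0000 vs cont=1.8736 → 1.8736 [wait]  node(1,1) S=118.6966 payoff=0.0000 vs cont=0.2060 → 0.2060 [wait]  ⇒ S*(1)=-
t_0: node(0,0) S=107.6600 payoff=0.0000 vs cont=0.8910 → 0.8910 [wait]  ⇒ S*(0)=-

price = 0.8910
boundary = - - - - 72.8650
tree:
0.8910
1.8736 0.2060
3.8500 0.4985 0.0000
7.6617 1.2064 0.0000 0.0000
14.5350 2.9195 0.0000 0.0000 0.0000
21.3101 7.0654 0.0000 0.0000 0.0000 0.0000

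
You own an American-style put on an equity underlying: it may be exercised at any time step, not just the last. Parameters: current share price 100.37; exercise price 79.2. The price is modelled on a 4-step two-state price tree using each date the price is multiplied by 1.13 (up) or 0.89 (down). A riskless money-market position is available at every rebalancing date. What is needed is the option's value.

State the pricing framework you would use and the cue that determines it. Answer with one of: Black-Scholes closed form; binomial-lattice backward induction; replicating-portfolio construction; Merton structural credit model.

framework: binomial-lattice backward induction

Key observation: the exercise right at every one of the 4 steps is what matters: each node needs max(79.2 − S, continuation), which only the stepwise tree valuation starting from spot 100.37 delivers.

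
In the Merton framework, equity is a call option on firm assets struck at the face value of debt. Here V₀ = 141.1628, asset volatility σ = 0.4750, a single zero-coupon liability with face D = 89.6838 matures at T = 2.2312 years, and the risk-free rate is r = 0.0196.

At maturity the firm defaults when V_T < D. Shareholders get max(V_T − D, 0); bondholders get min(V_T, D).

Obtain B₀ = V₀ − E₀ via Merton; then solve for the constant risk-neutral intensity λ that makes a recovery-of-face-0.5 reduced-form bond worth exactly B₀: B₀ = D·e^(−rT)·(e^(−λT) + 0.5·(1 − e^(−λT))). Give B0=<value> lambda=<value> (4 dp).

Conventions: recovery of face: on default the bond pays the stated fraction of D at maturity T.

B0=75.0931 lambda=0.1292

Apply the equity-as-call identities (strike 89.6838, horizon 2.2312 years):
d₁ = [ln(V₀/D) + (r + σ²/2)T] / (σ√T)
   = [ln(141.1628/89.6838) + (0.0196 + 0.5·0.4750²)·2.2312] / (0.4750·√2.2312)
   = [0.453624 + 0.295439] / 0.709517 = 1.055736
d₂ = d₁ − σ√T = 1.055736 − 0.709517 = 0.346219
N(d₁) = 0.854455,  N(d₂) = 0.635411,  e^(−rT) = 0.957211
E₀ = V₀·N(d₁) − D·e^(−rT)·N(d₂)
   = 141.1628·0.854455 − 89.6838·0.957211·0.635411 = 66.069659
B₀ = V₀ − E₀ = 141.1628 − 66.069659 = 75.093141
e^(−λT) = (B₀·e^(rT)/D − 0.5)/(1 − 0.5) = (75.0931·1.044702/89.6838 − 0.5)/0.5 = 0.74947760
λ = −ln(0.74947760)/2.2312 = 0.129248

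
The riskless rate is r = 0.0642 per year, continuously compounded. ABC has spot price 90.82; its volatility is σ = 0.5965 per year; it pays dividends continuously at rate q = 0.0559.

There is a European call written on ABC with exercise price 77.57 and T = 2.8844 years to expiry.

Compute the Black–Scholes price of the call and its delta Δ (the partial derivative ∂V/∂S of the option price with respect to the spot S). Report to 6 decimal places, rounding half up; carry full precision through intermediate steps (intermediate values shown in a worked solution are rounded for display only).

price = 34.287826
Δ = 0.641372

σ√T = 0.5965·√2.8844 = 1.013067
d₁ = (ln(S/K) + (r−q+σ²/2)T) / (σ√T) = (ln(90.82/77.57) + (0.0642−0.0559+0.5965²/2)·2.8844) / 1.013067 = (0.157699 + 0.537093) / 1.013067 = 0.685830
d₂ = d₁ − σ√T = 0.685830 − 1.013067 = -0.327237
e^{−rT} = 0.830956
e^{−qT} = 0.851090
N(d₁) = 0.753590,  N(d₂) = 0.371744
Call price V = S·e^{−qT}·N(d₁) − K·e^{−rT}·N(d₂) = 58.249442 − 23.961615 = 34.287826
Δ = e^{−qT}·N(d₁) = 0.641372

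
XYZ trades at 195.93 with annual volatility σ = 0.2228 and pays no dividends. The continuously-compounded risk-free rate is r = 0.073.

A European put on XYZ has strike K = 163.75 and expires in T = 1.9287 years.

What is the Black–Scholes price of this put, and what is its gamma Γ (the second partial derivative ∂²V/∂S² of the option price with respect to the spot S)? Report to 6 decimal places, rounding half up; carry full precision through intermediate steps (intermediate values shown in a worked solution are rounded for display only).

σ√T = 0.2228·√1.9287 = 0.309419
d₁ = (ln(S/K) + (r+σ²/2)T) / (σ√T) = (ln(195.93/163.75) + (0.073+0.2228²/2)·1.9287) / 0.309419 = (0.179417 + 0.188665) / 0.309419 = 1.189589
d₂ = d₁ − σ√T = 1.189589 − 0.309419 = 0.880169
e^{−rT} = 0.868667
N(−d₁) = 0.117104,  N(−d₂) = 0.189384
Put price V = K·e^{−rT}·N(−d₂) − S·N(−d₁) = 26.938754 − 22.944190 = 3.994564
φ(d₁) = (1/√(2π))·e^{−d₁²/2} = 0.196617
Γ = φ(d₁) / (S·σ·√T) = 0.003243

price = 3.994564
Γ = 0.003243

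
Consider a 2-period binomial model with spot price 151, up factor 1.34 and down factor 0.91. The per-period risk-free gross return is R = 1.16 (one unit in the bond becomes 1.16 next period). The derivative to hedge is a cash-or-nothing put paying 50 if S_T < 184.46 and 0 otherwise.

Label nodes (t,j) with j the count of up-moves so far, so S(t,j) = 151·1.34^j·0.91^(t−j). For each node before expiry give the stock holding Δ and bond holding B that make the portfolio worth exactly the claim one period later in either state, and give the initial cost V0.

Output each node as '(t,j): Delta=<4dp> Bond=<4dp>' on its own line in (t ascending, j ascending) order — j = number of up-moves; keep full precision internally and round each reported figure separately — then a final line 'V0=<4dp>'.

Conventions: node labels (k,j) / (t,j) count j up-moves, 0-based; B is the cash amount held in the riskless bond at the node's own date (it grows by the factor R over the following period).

(0,0): Delta=-0.3860 Bond=82.8773
(1,0): Delta=0.0000 Bond=43.1034
(1,1): Delta=-0.5747 Bond=134.3224
V0=24.5979

Under the risk-neutral measure, an up-move has probability p* = (R−d)/(u−d) = 0.5814 and values discount at R = 1.16.
Terminal payoffs: V(2,0)=50.0000, V(2,1)=50.0000, V(2,2)=0.0000
(1,0): S=137.4100. Δ = (V_up−V_dn)/(S_up−S_dn) = (50.0000−50.0000)/(184.1294−125.0431) = 0.0000. V = [p*·50.0000 + (1−p*)·50.0000]/1.16 = 43.1034. B = V − Δ·S = 43.1034.
(1,1): S=202.3400. Δ = (V_up−V_dn)/(S_up−S_dn) = (0.0000−50.0000)/(271.1356−184.1294) = -0.5747. V = [p*·0.0000 + (1−p*)·50.0000]/1.16 = 18.0433. B = V − Δ·S = 134.3224.
(0,0): S=151.0000. Δ = (V_up−V_dn)/(S_up−S_dn) = (18.0433−43.1034)/(202.3400−137.4100) = -0.3860. V = [p*·18.0433 + (1−p*)·43.1034]/1.16 = 24.5979. B = V − Δ·S = 82.8773.
Sanity check at the root: Δ(0,0)·S0 + B(0,0) reproduces V0 = 24.5979.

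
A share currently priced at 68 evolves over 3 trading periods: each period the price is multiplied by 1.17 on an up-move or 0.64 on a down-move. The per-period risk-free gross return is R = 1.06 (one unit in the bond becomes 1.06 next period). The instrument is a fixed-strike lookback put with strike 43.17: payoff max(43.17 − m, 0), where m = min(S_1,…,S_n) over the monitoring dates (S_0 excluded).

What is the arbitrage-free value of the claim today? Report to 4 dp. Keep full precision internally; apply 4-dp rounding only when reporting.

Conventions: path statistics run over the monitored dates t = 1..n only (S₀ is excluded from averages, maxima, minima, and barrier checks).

price = 1.2358

Under the martingale measure an up-move has probability p* = 0.7925; value the claim as the probability-weighted average of per-path payoffs, discounted 3 periods at R = 1.06.
Enumerate all 2^3 = 8 price paths (U = up ×1.17, D = down ×0.64); each path with k up-moves has probability p*^k·(1−p*)^(3−k).
DDD: m=17.8258, payoff=25.3442, prob=0.008940
UDD: m=32.5878, payoff=10.5822, prob=0.034136
DUD: m=32.5878, payoff=10.5822, prob=0.034136
UUD: m=59.5745, payoff=0.0000, prob=0.130336
DDU: m=27.8528, payoff=15.3172, prob=0.034136
UDU: m=50.9184, payoff=0.0000, prob=0.130336
DUU: m=43.5200, payoff=0.0000, prob=0.130336
UUU: m=79.5600, payoff=0.0000, prob=0.497646
Price = Σ prob·payoff / R^3 = 1.471906 / 1.191016 = 1.2358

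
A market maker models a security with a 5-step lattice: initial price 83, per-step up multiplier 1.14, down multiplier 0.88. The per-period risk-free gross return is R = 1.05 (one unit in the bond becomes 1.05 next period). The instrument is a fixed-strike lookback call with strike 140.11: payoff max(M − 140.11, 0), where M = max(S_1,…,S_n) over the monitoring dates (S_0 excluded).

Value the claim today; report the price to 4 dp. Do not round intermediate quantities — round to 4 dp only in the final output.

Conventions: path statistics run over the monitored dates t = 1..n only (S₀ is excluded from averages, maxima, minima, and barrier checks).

price = 1.8482

No-arbitrage gives p* = (R−d)/(u−d) = 0.6538: enumerate every path, weight its payoff by its p*-probability, and discount by R^5.
Enumerate all 2^5 = 32 price paths (U = up ×1.14, D = down ×0.88); each path with k up-moves has probability p*^k·(1−p*)^(5−k).
DDDDD: M=73.0400, payoff=0.0000, prob=0.004970
UDDDD: M=94.6200, payoff=0.0000, prob=0.009388
DUDDD: M=83.2656, payoff=0.0000, prob=0.009388
UUDDD: M=107.8668, payoff=0.0000, prob=0.017732
DDUDD: M=73.2737, payoff=0.0000, prob=0.009388
UDUDD: M=94.9228, payoff=0.0000, prob=0.017732
DUUDD: M=94.9228, payoff=0.0000, prob=0.017732
UUUDD: M=122.9682, payoff=0.0000, prob=0.033494
DDDUD: M=73.0400, payoff=0.0000, prob=0.009388
UDDUD: M=94.6200, payoff=0.0000, prob=0.017732
DUDUD: M=83.5320, payoff=0.0000, prob=0.017732
UUDUD: M=108.2120, payoff=0.0000, prob=0.033494
DDUUD: M=83.5320, payoff=0.0000, prob=0.017732
UDUUD: M=108.2120, payoff=0.0000, prob=0.033494
DUUUD: M=108.2120, payoff=0.0000, prob=0.033494
UUUUD: M=140.1837, payoff=0.0737, prob=0.063266
DDDDU: M=73.0400, payoff=0.0000, prob=0.009388
UDDDU: M=94.6200, payoff=0.0000, prob=0.017732
DUDDU: M=83.2656, payoff=0.0000, prob=0.017732
UUDDU: M=107.8668, payoff=0.0000, prob=0.033494
DDUDU: M=73.5082, payoff=0.0000, prob=0.017732
UDUDU: M=95.2265, payoff=0.0000, prob=0.033494
DUUDU: M=95.2265, payoff=0.0000, prob=0.033494
UUUDU: M=123.3617, payoff=0.0000, prob=0.063266
DDDUU: M=73.5082, payoff=0.0000, prob=0.017732
UDDUU: M=95.2265, payoff=0.0000, prob=0.033494
DUDUU: M=95.2265, payoff=0.0000, prob=0.033494
UUDUU: M=123.3617, payoff=0.0000, prob=0.063266
DDUUU: M=95.2265, payoff=0.0000, prob=0.033494
UDUUU: M=123.3617, payoff=0.0000, prob=0.063266
DUUUU: M=123.3617, payoff=0.0000, prob=0.063266
UUUUU: M=159.8094, payoff=19.6994, prob=0.119503
Price = Σ prob·payoff / R^5 = 2.358796 / 1.276282 = 1.8482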